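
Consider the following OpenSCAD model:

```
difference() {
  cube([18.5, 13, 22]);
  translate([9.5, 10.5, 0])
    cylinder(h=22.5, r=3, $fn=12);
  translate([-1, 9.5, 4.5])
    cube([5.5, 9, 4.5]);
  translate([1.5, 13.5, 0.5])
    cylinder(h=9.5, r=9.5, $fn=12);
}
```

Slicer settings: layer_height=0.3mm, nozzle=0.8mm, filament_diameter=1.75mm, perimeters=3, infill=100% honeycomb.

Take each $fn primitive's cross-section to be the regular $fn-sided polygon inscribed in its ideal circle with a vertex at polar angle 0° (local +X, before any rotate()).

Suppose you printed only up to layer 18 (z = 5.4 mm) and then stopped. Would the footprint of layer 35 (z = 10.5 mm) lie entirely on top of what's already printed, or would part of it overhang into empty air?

Compare the two slices. At z = 5.4: the 18.5×13 cube contributes its full rectangle (area 240.50 mm²); the r=3 cylinder at (9.5, 10.5) contributes a regular 12-gon of circumradius 3 (area = (12/2)·3.000²·sin(360°/12) = 27.00 mm²); the cube at (-1, 9.5) (footprint 5.5×9) is included at this height (area 49.50 mm²); the r=9.5 cylinder at (1.5, 13.5) gives a regular 12-gon of circumradius 9.5 (constant along its height) (area = (12/2)·9.500²·sin(360°/12) = 270.75 mm²); Subtracting the remaining from the first: starting from the 18.5×13 cube (240.50 mm²), the r=3 cylinder at (9.5, 10.5) partially overlaps it — only the 26.09 mm² overlap (of its 27.00 mm²) is removed, clipping the outline; the 5.5×9 cube at (-1, 9.5) partially overlaps it — only the 15.75 mm² overlap (of its 49.50 mm²) is removed, clipping the outline; the r=9.5 cylinder at (1.5, 13.5) partially overlaps it — only the 44.37 mm² overlap (of its 270.75 mm²) is removed, clipping the outline — area = 154.28 mm². At z = 10.5: the cube is present — its section is the full 18.5×13 rectangle (area 240.50 mm²); the r=3 cylinder at (9.5, 10.5) gives a regular 12-gon of circumradius 3 (constant along its height) (area = (12/2)·3.000²·sin(360°/12) = 27.00 mm²); the cube at (-1, 9.5) does not reach this height (z outside [4.5, 9]); the cylinder at (1.5, 13.5) is absent (z outside [0.5, 10]); After the difference (first − rest): starting from the 18.5×13 cube (240.50 mm²), the r=3 cylinder at (9.5, 10.5) partially overlaps it — only the 26.09 mm² overlap (of its 27.00 mm²) is removed, clipping the outline — area = 214.41 mm². Checking containment: at z = 10.5 the cross-section extends beyond the z = 5.4 cross-section by about 60.12 mm².

part overhangs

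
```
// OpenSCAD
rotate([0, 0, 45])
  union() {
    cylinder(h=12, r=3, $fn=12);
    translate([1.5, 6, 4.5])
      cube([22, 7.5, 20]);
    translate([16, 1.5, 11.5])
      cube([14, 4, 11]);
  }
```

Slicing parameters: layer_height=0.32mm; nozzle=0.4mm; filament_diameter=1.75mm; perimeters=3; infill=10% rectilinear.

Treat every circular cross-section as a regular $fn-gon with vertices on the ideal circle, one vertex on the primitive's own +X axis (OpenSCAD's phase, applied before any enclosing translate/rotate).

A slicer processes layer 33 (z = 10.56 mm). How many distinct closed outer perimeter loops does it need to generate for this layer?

At z = 10.56 mm: the r=3 cylinder contributes a regular 12-gon of circumradius 3; the cube at (1.5, 6) (footprint 22×7.5) is included at this height; the cube at (16, 1.5) does not reach this height (z outside [11.5, 22.5]); Merging all regions: the 2 present regions are separate (no shared area or edge), so areas and boundary lengths simply add and each stays a separate island — 2 connected regions; (rotated 45° about Z; rotation is an isometry so areas/perimeters/island counts are preserved). The result has 2 disconnected regions.

2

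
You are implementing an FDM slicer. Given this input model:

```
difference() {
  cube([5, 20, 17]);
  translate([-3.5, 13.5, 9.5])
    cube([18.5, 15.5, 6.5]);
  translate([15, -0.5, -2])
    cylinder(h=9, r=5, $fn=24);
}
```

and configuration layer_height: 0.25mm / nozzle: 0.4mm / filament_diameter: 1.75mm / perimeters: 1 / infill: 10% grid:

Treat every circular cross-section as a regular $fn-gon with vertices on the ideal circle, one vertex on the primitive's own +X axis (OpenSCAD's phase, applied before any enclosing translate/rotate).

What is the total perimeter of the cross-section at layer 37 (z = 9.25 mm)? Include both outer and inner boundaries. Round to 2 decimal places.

50.00 mm

At z = 9.25 mm: the cube (footprint 5×20) is included at this height (perimeter 50.00 mm); the cube at (-3.5, 13.5) is not intersected at this z (z outside [9.5, 16]); the cylinder at (15, -0.5) is not intersected at this z (z outside [-2, 7]); After the difference (first − rest): none of the subtracted shapes is present at this height, so the 5×20 cube is unchanged — boundary = 50.00 mm. Overall, the cross-section is a single solid region. Total boundary length (outer) = 50.00 mm.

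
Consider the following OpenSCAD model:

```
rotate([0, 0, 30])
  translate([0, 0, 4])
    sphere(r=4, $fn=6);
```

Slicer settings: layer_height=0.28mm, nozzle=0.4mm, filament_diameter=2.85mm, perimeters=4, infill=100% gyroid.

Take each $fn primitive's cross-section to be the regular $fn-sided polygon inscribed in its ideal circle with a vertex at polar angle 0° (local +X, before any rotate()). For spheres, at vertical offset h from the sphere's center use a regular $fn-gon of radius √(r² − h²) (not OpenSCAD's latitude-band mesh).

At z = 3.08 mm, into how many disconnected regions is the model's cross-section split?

At z = 3.08 mm: the sphere: section is a regular 6-gon, circumradius = √(r²−h²) = √(4²−0.92²) = 3.893; (rotated 30° about Z; rotation is an isometry so areas/perimeters/island counts are preserved). The result has 1 disconnected region.

1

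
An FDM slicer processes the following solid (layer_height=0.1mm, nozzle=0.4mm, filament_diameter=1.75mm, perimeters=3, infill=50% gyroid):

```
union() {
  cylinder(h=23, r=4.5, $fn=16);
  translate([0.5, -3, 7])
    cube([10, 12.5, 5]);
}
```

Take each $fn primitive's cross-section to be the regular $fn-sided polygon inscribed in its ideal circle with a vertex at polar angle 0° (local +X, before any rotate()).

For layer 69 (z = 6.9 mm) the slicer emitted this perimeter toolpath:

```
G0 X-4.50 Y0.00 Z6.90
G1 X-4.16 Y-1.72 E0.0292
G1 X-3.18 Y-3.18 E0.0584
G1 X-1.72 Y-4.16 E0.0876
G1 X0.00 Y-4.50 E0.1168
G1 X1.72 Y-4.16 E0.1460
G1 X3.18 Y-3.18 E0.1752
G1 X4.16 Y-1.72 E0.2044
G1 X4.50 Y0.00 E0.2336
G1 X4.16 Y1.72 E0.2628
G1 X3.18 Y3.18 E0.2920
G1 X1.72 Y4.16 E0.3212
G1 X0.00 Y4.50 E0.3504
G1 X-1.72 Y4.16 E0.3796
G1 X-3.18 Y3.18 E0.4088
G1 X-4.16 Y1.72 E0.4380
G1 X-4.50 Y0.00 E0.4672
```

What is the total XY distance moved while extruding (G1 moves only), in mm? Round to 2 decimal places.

Sum the Euclidean lengths of each G1 segment: total = 28.09 mm.

28.09 mm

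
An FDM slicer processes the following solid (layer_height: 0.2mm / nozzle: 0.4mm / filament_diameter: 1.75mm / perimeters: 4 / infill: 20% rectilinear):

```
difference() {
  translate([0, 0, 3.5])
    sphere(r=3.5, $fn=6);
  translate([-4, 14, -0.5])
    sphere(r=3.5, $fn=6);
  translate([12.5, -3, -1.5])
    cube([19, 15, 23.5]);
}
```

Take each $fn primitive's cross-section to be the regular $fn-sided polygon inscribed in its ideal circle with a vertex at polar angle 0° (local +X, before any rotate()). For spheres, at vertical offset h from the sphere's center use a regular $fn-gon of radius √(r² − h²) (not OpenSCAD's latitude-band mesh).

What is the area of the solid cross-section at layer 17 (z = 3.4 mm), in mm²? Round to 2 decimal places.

At z = 3.4 mm: the r=3.5 sphere contributes a regular 6-gon of circumradius √(3.5²−0.1²) = 3.499 (area = (6/2)·3.499²·sin(360°/6) = 31.80 mm²); the sphere at (-4, 14) does not reach this height (|z−center|=3.900 > r=3.5); the 19×15 cube at (12.5, -3) contributes its full rectangle (area 285.00 mm²); Taking the first minus the rest: starting from the r=3.5 sphere (31.80 mm²), the 19×15 cube at (12.5, -3) misses the remaining region (no effect) — area = 31.80 mm². Overall, the cross-section is a single solid region. Net area = 31.80 mm².

31.80 mm²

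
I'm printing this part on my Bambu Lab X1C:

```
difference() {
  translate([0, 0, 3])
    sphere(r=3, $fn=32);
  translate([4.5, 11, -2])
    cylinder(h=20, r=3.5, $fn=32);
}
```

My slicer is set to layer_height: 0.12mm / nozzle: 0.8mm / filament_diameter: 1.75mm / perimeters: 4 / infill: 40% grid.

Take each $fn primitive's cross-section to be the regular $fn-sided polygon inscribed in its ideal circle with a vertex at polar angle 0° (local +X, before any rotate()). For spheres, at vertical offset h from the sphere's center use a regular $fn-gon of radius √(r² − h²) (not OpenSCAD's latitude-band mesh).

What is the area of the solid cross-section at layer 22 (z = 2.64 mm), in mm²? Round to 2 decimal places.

At z = 2.64 mm: the sphere: section is a regular 32-gon, circumradius = √(r²−h²) = √(3²−0.36²) = 2.978 (area = (32/2)·2.978²·sin(360°/32) = 27.69 mm²); the r=3.5 cylinder at (4.5, 11) contributes a regular 32-gon of circumradius 3.5 (area = (32/2)·3.500²·sin(360°/32) = 38.24 mm²); Taking the first minus the rest: starting from the r=3 sphere (27.69 mm²), the r=3.5 cylinder at (4.5, 11) misses the remaining region (no effect) — area = 27.69 mm². Overall, the cross-section is a single solid region. Net area = 27.69 mm².

27.69 mm²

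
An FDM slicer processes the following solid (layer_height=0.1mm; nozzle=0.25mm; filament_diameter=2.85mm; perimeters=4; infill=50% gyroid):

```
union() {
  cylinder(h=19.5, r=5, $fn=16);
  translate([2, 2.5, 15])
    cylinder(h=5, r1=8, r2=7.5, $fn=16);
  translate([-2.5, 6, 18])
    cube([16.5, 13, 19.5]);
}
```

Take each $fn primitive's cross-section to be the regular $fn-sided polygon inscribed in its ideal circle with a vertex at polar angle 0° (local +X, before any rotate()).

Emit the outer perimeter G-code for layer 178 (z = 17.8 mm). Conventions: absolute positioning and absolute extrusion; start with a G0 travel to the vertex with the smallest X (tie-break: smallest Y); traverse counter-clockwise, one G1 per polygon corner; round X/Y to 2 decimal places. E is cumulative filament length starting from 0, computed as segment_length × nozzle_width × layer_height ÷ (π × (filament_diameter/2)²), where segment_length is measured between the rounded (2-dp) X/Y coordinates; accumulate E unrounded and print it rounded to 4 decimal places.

G0 X-5.72 Y2.50 Z17.80
G1 X-5.13 Y-0.45 E0.0118
G1 X-4.82 Y-0.93 E0.0140
G1 X-4.62 Y-1.91 E0.0179
G1 X-3.54 Y-3.54 E0.0256
G1 X-1.91 Y-4.62 E0.0333
G1 X0.00 Y-5.00 E0.0409
G1 X0.45 Y-4.91 E0.0427
G1 X2.00 Y-5.22 E0.0489
G1 X4.95 Y-4.63 E0.0607
G1 X7.46 Y-2.96 E0.0725
G1 X9.13 Y-0.45 E0.0843
G1 X9.72 Y2.50 E0.0961
G1 X9.13 Y5.45 E0.1079
G1 X7.46 Y7.96 E0.1197
G1 X4.95 Y9.63 E0.1315
G1 X2.00 Y10.22 E0.1433
G1 X-0.95 Y9.63 E0.1551
G1 X-3.46 Y7.96 E0.1669
G1 X-5.13 Y5.45 E0.1787
G1 X-5.72 Y2.50 E0.1905

At z = 17.8 mm: the cylinder: section is a regular 16-gon, circumradius r=5; the cone at (2, 2.5) contributes a regular 16-gon of circumradius 7.720 (interpolated between r1=8 and r2=7.5 at t=0.560); the cube at (-2.5, 6) is absent (z outside [18, 37.5]); Taking the union: the regions partially overlap (shared area 74.10 mm²), so overlapping operands fuse into one piece — 1 connected region. The outline is a single polygon with 20 vertices. Extrusion per mm of travel: 0.25 × 0.1 / (π × 1.425²) = 0.003919. Accumulating E over each segment gives final E = 0.1905.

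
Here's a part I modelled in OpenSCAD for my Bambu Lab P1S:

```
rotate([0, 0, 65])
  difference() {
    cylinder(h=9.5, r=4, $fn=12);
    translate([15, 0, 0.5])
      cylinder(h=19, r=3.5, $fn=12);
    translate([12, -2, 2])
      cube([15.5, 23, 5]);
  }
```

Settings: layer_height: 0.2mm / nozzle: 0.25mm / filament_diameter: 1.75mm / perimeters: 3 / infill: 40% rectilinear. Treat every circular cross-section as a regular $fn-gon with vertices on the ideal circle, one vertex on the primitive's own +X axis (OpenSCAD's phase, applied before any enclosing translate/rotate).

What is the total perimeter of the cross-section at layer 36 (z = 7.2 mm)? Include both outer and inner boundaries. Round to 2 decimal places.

At z = 7.2 mm: the r=4 cylinder contributes a regular 12-gon of circumradius 4 (perimeter = 2·12·4.000·sin(180°/12) = 24.85 mm); the r=3.5 cylinder at (15, 0) gives a regular 12-gon of circumradius 3.5 (constant along its height) (perimeter = 2·12·3.500·sin(180°/12) = 21.74 mm); the cube at (12, -2) is absent (z outside [2, 7]); Taking the first minus the rest: starting from the r=4 cylinder, the r=3.5 cylinder at (15, 0) misses the remaining region (no effect) — boundary = 24.85 mm; (whole slice rotated 65° about Z — lengths, areas and connectivity unchanged). Overall, the cross-section is a single solid region. Total boundary length (outer) = 24.85 mm.

24.85 mm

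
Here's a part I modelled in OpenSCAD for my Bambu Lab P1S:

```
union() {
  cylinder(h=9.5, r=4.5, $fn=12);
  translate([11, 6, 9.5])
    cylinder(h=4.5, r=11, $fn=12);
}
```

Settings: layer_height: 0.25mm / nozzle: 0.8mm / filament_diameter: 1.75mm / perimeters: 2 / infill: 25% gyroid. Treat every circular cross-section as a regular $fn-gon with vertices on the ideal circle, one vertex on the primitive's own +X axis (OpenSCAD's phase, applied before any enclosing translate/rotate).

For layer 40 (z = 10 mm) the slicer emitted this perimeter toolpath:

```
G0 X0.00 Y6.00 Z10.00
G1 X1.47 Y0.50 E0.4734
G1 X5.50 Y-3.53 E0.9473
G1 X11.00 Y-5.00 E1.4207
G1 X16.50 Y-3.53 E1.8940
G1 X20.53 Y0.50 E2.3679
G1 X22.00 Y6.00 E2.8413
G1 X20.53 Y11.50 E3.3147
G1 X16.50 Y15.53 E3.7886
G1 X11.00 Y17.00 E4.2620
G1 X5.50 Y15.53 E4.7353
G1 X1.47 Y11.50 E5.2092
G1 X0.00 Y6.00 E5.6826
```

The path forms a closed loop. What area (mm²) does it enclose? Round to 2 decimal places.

Apply the shoelace formula to the sequence of (X, Y) vertices; enclosed area = 363.14 mm².

363.14 mm²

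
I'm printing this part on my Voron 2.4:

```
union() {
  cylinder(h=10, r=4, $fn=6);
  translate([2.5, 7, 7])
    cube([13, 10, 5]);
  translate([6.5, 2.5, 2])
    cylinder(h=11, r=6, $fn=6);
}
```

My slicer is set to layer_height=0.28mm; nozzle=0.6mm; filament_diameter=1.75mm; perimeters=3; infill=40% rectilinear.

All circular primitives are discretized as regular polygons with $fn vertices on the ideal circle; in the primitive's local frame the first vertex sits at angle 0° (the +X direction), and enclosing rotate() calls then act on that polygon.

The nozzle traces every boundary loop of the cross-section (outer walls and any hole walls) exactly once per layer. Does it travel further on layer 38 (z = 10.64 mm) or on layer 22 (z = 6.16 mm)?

Layer 38 (z = 10.64): the cylinder is absent (z outside [0, 10]); the cube at (2.5, 7) (footprint 13×10) is included at this height (perimeter 46.00 mm); the cylinder at (6.5, 2.5): section is a regular 6-gon, circumradius r=6 (perimeter = 2·6·6.000·sin(180°/6) = 36.00 mm); Taking the union: the regions partially overlap (shared area 4.46 mm²), so the edge portions inside another operand are dropped and the merged outline is re-measured after clipping — boundary = 67.59 mm. So its perimeter = 67.59 mm. Layer 22 (z = 6.16): the cylinder: section is a regular 6-gon, circumradius r=4 (perimeter = 2·6·4.000·sin(180°/6) = 24.00 mm); the cube at (2.5, 7) does not reach this height (z outside [7, 12]); the r=6 cylinder at (6.5, 2.5) gives a regular 6-gon of circumradius 6 (constant along its height) (perimeter = 2·6·6.000·sin(180°/6) = 36.00 mm); Combining (union): the regions partially overlap (shared area 8.42 mm²), so the edge portions inside another operand are dropped and the merged outline is re-measured after clipping — boundary = 46.94 mm. So its perimeter = 46.94 mm. Layer 38 is larger (67.59 vs 46.94 mm).

layer 38 (z = 10.64 mm)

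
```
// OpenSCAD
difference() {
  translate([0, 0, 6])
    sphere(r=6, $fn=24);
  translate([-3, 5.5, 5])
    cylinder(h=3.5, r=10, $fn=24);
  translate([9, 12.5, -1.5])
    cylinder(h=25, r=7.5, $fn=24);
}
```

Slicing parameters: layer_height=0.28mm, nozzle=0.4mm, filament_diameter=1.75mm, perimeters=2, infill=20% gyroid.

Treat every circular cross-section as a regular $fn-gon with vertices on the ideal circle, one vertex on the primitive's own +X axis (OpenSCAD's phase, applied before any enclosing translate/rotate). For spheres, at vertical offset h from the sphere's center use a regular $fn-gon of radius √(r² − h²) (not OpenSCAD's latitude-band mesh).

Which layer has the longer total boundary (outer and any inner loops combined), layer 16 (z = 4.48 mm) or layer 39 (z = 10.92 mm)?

Layer 16 (z = 4.48): the r=6 sphere contributes a regular 24-gon of circumradius √(6²−1.52²) = 5.804 (perimeter = 2·24·5.804·sin(180°/24) = 36.37 mm); the cylinder at (-3, 5.5) does not reach this height (z outside [5, 8.5]); the r=7.5 cylinder at (9, 12.5) contributes a regular 24-gon of circumradius 7.5 (perimeter = 2·24·7.500·sin(180°/24) = 46.99 mm); After the difference (first − rest): starting from the r=6 sphere, the r=7.5 cylinder at (9, 12.5) misses the remaining region (no effect) — boundary = 36.37 mm. So its perimeter = 36.37 mm. Layer 39 (z = 10.92): the r=6 sphere contributes a regular 24-gon of circumradius √(6²−4.92²) = 3.434 (perimeter = 2·24·3.434·sin(180°/24) = 21.52 mm); the cylinder at (-3, 5.5) does not reach this height (z outside [5, 8.5]); the r=7.5 cylinder at (9, 12.5) gives a regular 24-gon of circumradius 7.5 (constant along its height) (perimeter = 2·24·7.500·sin(180°/24) = 46.99 mm); Subtracting the remaining from the first: starting from the r=6 sphere, the r=7.5 cylinder at (9, 12.5) misses the remaining region (no effect) — boundary = 21.52 mm. So its perimeter = 21.52 mm. Layer 16 is larger (36.37 vs 21.52 mm).

layer 16 (z = 4.48 mm)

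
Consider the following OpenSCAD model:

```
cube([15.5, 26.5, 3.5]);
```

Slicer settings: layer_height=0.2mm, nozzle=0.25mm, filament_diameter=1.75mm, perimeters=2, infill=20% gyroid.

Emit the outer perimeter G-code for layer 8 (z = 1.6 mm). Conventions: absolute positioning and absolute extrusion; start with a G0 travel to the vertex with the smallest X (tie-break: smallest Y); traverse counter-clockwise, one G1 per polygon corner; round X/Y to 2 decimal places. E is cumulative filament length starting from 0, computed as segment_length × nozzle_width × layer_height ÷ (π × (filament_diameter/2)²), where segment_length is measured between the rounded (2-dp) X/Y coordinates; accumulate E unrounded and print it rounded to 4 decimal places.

G0 X0.00 Y0.00 Z1.60
G1 X15.50 Y0.00 E0.3222
G1 X15.50 Y26.50 E0.8731
G1 X0.00 Y26.50 E1.1953
G1 X0.00 Y0.00 E1.7462

At z = 1.6 mm: the cube (footprint 15.5×26.5) is included at this height. The outline is a single polygon with 4 vertices. Extrusion per mm of travel: 0.25 × 0.2 / (π × 0.875²) = 0.020788. Accumulating E over each segment gives final E = 1.7462.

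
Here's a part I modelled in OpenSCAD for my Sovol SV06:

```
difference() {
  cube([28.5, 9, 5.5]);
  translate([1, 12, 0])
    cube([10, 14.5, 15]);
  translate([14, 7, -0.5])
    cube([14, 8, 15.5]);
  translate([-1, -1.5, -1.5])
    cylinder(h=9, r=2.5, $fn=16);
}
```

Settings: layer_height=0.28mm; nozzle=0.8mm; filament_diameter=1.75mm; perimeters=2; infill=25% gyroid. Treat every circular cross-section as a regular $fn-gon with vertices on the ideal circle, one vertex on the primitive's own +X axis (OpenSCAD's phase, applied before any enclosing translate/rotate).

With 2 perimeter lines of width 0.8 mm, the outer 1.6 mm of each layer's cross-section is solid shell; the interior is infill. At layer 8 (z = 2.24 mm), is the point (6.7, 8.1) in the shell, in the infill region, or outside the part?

At z = 2.24 mm: the cube (footprint 28.5×9) is included at this height; the cube at (1, 12) (footprint 10×14.5) is included at this height; the cube at (14, 7) is present — its section is the full 14×8 rectangle; the cylinder at (-1, -1.5): section is a regular 16-gon, circumradius r=2.5; Taking the first minus the rest: starting from the 28.5×9 cube, the 10×14.5 cube at (1, 12) misses the remaining region (no effect); the 14×8 cube at (14, 7) partially overlaps it — only the 28.00 mm² overlap (of its 112.00 mm²) is removed, clipping the outline; the r=2.5 cylinder at (-1, -1.5) partially overlaps it — only the 0.43 mm² overlap (of its 19.13 mm²) is removed, clipping the outline — 1 connected region. Overall, the cross-section is a single solid region. The nearest boundary edge runs (0.00, 9.00)→(14.00, 9.00); distance from the point to it = 0.90 mm. The point is inside the cross-section, 0.90 mm from the nearest boundary — within the 1.6 mm shell band (2 × 0.8).

shell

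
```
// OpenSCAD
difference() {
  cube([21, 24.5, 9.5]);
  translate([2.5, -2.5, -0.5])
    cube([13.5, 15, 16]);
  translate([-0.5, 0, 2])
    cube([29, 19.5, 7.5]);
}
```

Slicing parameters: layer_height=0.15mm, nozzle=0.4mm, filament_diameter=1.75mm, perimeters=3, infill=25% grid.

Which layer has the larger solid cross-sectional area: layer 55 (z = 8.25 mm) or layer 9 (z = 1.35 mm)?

layer 9 (z = 1.35 mm)

Layer 55 (z = 8.25): the cube (footprint 21×24.5) is included at this height (area 514.50 mm²); the cube at (2.5, -2.5) is present — its section is the full 13.5×15 rectangle (area 202.50 mm²); the 29×19.5 cube at (-0.5, 0) contributes its full rectangle (area 565.50 mm²); Subtracting the remaining from the first: starting from the 21×24.5 cube (514.50 mm²), the 13.5×15 cube at (2.5, -2.5) partially overlaps it — only the 168.75 mm² overlap (of its 202.50 mm²) is removed, clipping the outline; the 29×19.5 cube at (-0.5, 0) partially overlaps it — only the 240.75 mm² overlap (of its 565.50 mm²) is removed, clipping the outline — area = 105.00 mm². So its area = 105.00 mm². Layer 9 (z = 1.35): the cube is present — its section is the full 21×24.5 rectangle (area 514.50 mm²); the cube at (2.5, -2.5) (footprint 13.5×15) is included at this height (area 202.50 mm²); the cube at (-0.5, 0) does not reach this height (z outside [2, 9.5]); Subtracting the remaining from the first: starting from the 21×24.5 cube (514.50 mm²), the 13.5×15 cube at (2.5, -2.5) partially overlaps it — only the 168.75 mm² overlap (of its 202.50 mm²) is removed, clipping the outline — area = 345.75 mm². So its area = 345.75 mm². Layer 9 is larger (345.75 vs 105.00 mm²).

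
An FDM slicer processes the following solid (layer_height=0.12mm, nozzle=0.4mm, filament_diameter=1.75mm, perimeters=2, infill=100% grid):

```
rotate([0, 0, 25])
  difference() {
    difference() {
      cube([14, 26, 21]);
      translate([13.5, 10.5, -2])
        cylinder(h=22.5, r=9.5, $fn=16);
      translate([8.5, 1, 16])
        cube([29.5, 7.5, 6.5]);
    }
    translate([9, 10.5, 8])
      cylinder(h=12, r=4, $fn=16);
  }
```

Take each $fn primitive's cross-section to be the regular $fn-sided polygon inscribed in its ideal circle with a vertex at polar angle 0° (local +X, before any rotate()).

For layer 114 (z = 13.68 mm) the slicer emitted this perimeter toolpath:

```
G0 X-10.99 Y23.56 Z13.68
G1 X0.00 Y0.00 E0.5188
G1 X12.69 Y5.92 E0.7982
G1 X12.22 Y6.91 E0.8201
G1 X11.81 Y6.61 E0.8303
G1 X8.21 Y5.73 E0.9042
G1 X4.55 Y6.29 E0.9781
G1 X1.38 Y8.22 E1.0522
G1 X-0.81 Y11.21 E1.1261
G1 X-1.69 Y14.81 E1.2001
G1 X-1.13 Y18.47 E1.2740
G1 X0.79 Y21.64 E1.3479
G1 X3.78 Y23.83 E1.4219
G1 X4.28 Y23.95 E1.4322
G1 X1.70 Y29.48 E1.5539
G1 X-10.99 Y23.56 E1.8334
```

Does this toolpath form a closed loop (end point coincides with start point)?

yes

Start point (G0): (-10.99, 23.56). End point (last G1): the path returns to the start — closed.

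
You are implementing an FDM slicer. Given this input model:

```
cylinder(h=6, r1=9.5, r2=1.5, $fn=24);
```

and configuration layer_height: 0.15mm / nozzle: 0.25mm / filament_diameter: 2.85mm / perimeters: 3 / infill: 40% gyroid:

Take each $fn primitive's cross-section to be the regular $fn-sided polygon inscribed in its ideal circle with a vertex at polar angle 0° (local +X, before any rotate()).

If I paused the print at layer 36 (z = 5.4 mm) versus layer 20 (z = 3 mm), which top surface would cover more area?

layer 20 (z = 3 mm)

Layer 36 (z = 5.4): the cone contributes a regular 24-gon of circumradius 2.300 (interpolated between r1=9.5 and r2=1.5 at t=0.900) (area = (24/2)·2.300²·sin(360°/24) = 16.43 mm²). So its area = 16.43 mm². Layer 20 (z = 3): the cone (r1=9.5→r2=1.5) has section circumradius 5.500 here — a regular 24-gon (area = (24/2)·5.500²·sin(360°/24) = 93.95 mm²). So its area = 93.95 mm². Layer 20 is larger (93.95 vs 16.43 mm²).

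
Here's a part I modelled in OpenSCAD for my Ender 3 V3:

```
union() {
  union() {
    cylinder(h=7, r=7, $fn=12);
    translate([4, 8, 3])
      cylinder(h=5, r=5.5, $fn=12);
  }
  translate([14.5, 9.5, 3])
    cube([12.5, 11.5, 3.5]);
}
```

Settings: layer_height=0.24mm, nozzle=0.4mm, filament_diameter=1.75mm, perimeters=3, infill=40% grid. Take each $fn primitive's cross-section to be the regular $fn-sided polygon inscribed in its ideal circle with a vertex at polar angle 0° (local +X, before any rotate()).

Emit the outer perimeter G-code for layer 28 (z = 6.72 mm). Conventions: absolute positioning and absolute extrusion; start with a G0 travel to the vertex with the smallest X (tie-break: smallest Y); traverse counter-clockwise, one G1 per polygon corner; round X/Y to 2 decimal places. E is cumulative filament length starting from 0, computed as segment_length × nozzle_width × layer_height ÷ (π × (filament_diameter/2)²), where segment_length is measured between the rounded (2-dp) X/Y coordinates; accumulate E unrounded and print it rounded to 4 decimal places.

At z = 6.72 mm: the r=7 cylinder contributes a regular 12-gon of circumradius 7; the cylinder at (4, 8): section is a regular 12-gon, circumradius r=5.5; Combining (union): the regions partially overlap (shared area 18.54 mm²), so overlapping operands fuse into one piece — 1 connected region; the cube at (14.5, 9.5) does not reach this height (z outside [3, 6.5]); Taking the union: only that combined region is present, so the union is just that shape — 1 connected region. The outline is a single polygon with 20 vertices. Extrusion per mm of travel: 0.4 × 0.24 / (π × 0.875²) = 0.039912. Accumulating E over each segment gives final E = 2.3679.

G0 X-7.00 Y0.00 Z6.72
G1 X-6.06 Y-3.50 E0.1446
G1 X-3.50 Y-6.06 E0.2891
G1 X0.00 Y-7.00 E0.4338
G1 X3.50 Y-6.06 E0.5784
G1 X6.06 Y-3.50 E0.7229
G1 X7.00 Y0.00 E0.8676
G1 X6.17 Y3.08 E0.9949
G1 X6.75 Y3.24 E1.0189
G1 X8.76 Y5.25 E1.1323
G1 X9.50 Y8.00 E1.2460
G1 X8.76 Y10.75 E1.3597
G1 X6.75 Y12.76 E1.4731
G1 X4.00 Y13.50 E1.5868
G1 X1.25 Y12.76 E1.7005
G1 X-0.76 Y10.75 E1.8139
G1 X-1.50 Y8.00 E1.9276
G1 X-1.15 Y6.69 E1.9817
G1 X-3.50 Y6.06 E2.0788
G1 X-6.06 Y3.50 E2.2233
G1 X-7.00 Y0.00 E2.3679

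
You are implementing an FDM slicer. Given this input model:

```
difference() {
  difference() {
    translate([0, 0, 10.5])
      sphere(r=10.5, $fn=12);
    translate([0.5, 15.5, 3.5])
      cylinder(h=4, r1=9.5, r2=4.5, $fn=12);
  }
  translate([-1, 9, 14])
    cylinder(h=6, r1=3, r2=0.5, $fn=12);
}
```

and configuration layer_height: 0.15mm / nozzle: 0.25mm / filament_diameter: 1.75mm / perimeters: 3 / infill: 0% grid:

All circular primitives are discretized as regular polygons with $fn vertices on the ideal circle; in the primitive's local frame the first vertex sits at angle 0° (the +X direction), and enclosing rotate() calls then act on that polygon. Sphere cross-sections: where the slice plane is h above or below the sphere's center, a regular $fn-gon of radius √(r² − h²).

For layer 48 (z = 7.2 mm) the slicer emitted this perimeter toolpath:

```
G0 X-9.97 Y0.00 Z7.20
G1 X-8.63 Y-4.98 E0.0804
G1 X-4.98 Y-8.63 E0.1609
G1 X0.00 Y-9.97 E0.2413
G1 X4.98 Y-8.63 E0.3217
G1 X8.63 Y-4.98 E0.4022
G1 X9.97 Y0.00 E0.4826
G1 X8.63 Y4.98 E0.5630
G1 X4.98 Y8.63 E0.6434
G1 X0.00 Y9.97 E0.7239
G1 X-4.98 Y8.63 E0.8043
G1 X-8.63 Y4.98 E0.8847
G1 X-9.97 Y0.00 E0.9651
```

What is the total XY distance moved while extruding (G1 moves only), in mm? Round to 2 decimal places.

61.90 mm

Sum the Euclidean lengths of each G1 segment: total = 61.90 mm.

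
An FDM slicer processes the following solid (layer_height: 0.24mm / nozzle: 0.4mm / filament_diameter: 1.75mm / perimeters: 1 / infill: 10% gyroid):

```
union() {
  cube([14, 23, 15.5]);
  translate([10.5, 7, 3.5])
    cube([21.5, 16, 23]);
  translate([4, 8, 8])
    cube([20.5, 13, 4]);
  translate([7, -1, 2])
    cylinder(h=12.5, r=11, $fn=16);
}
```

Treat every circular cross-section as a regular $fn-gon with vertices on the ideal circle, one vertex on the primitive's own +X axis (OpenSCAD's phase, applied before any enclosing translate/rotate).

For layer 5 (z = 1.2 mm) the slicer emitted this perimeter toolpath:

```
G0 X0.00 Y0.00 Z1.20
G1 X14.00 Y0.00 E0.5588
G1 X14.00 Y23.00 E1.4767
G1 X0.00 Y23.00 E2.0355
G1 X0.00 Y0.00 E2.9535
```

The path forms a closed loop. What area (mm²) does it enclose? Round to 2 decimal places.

322.00 mm²

Apply the shoelace formula to the sequence of (X, Y) vertices; enclosed area = 322.00 mm².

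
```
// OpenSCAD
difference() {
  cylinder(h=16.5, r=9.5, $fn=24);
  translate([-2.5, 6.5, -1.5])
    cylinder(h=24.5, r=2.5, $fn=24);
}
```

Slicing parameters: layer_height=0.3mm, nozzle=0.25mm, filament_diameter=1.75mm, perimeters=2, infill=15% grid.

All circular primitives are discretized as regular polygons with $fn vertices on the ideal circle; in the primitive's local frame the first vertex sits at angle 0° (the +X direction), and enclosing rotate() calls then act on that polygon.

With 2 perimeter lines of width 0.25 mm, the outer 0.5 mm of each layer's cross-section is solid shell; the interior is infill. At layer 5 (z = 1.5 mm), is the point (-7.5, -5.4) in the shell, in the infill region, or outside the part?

shell

At z = 1.5 mm: the r=9.5 cylinder contributes a regular 24-gon of circumradius 9.5; the r=2.5 cylinder at (-2.5, 6.5) contributes a regular 24-gon of circumradius 2.5; After the difference (first − rest): starting from the r=9.5 cylinder, the r=2.5 cylinder at (-2.5, 6.5) partially overlaps it — only the 19.40 mm² overlap (of its 19.41 mm²) is removed, clipping the outline — 1 connected region. Overall, the cross-section is a single solid region. The nearest boundary edge runs (-6.72, -6.72)→(-8.23, -4.75); distance from the point to it = 0.18 mm. The point is inside the cross-section, 0.18 mm from the nearest boundary — within the 0.5 mm shell band (2 × 0.25).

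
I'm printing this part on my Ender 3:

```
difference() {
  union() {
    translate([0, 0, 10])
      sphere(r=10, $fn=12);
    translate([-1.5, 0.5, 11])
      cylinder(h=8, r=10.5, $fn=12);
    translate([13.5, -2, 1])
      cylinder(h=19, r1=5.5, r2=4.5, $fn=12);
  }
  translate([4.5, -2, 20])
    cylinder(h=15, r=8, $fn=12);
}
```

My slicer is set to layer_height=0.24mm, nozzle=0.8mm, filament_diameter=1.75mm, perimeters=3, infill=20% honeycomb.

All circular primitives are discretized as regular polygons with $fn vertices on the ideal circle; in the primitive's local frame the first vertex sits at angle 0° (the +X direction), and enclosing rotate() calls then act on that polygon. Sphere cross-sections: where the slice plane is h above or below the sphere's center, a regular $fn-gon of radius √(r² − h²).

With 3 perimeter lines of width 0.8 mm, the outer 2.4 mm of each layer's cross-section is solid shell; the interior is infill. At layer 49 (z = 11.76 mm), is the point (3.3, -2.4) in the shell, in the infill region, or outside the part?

At z = 11.76 mm: the r=10 sphere slices to a regular 12-gon of circumradius 9.844 (√(r²−h²) with h=1.76 from center); the r=10.5 cylinder at (-1.5, 0.5) gives a regular 12-gon of circumradius 10.5 (constant along its height); the cone at (13.5, -2): at t=0.566 of its height the radius interpolates to r₁+(r₂−r₁)t = 4.934, giving a regular 12-gon of that circumradius; Combining (union): the regions partially overlap (shared area 278.94 mm²), so overlapping operands fuse into one piece — 1 connected region; the cylinder at (4.5, -2) is not intersected at this z (z outside [20, 35]); Taking the first minus the rest: none of the subtracted shapes is present at this height, so that combined region is unchanged — 1 connected region. Overall, the cross-section is a single solid region. The nearest boundary edge runs (8.53, -4.92)→(4.92, -8.53); distance from the point to it = 5.48 mm. The point is inside the cross-section and 5.48 mm from the nearest boundary — more than the 2.4 mm shell width (3 × 0.8), so it's in the infill interior.

infill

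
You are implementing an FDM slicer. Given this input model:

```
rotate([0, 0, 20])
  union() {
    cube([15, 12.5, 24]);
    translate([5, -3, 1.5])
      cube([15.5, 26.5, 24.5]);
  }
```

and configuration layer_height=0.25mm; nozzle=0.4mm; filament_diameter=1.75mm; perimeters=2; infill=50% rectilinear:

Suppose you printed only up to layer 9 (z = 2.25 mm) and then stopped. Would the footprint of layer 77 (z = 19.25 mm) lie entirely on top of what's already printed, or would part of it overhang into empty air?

entirely on top

Compare the two slices. At z = 2.25: the cube is present — its section is the full 15×12.5 rectangle (area 187.50 mm²); the cube at (5, -3) is present — its section is the full 15.5×26.5 rectangle (area 410.75 mm²); Merging all regions: the regions partially overlap — summed areas 598.25 mm² minus the doubly-counted overlap 125.00 mm² gives 473.25 mm² — area = 473.25 mm²; (rotated 20° about Z; rotation is an isometry so areas/perimeters/island counts are preserved). At z = 19.25: the cube is present — its section is the full 15×12.5 rectangle (area 187.50 mm²); the cube at (5, -3) (footprint 15.5×26.5) is included at this height (area 410.75 mm²); Taking the union: the regions partially overlap — summed areas 598.25 mm² minus the doubly-counted overlap 125.00 mm² gives 473.25 mm² — area = 473.25 mm²; (rotated 20° about Z; rotation is an isometry so areas/perimeters/island counts are preserved). Checking containment: the cross-section at z = 19.25 is a subset of the cross-section at z = 2.25.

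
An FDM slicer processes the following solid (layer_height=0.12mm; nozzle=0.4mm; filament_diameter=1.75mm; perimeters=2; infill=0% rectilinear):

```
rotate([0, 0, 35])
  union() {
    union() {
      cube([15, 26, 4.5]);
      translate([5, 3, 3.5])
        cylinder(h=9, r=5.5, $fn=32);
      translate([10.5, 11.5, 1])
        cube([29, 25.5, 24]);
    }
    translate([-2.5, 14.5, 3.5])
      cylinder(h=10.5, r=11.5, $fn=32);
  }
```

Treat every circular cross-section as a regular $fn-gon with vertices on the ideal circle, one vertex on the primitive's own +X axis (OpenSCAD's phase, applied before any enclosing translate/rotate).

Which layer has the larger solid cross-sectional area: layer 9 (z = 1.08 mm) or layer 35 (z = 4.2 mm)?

Layer 9 (z = 1.08): the 15×26 cube contributes its full rectangle (area 390.00 mm²); the cylinder at (5, 3) is not intersected at this z (z outside [3.5, 12.5]); the cube at (10.5, 11.5) is present — its section is the full 29×25.5 rectangle (area 739.50 mm²); Combining (union): the regions partially overlap — summed areas 1129.50 mm² minus the doubly-counted overlap 65.25 mm² gives 1064.25 mm² — area = 1064.25 mm²; the cylinder at (-2.5, 14.5) is not intersected at this z (z outside [3.5, 14]); Combining (union): only that combined region is present, so the union is just that shape — area = 1064.25 mm²; (rotated 35° about Z; rotation is an isometry so areas/perimeters/island counts are preserved). So its area = 1064.25 mm². Layer 35 (z = 4.2): the cube (footprint 15×26) is included at this height (area 390.00 mm²); the r=5.5 cylinder at (5, 3) gives a regular 32-gon of circumradius 5.5 (constant along its height) (area = (32/2)·5.500²·sin(360°/32) = 94.42 mm²); the cube at (10.5, 11.5) is present — its section is the full 29×25.5 rectangle (area 739.50 mm²); Combining (union): the regions partially overlap — summed areas 1223.92 mm² minus the doubly-counted overlap 142.17 mm² gives 1081.76 mm² — area = 1081.76 mm²; the r=11.5 cylinder at (-2.5, 14.5) contributes a regular 32-gon of circumradius 11.5 (area = (32/2)·11.500²·sin(360°/32) = 412.81 mm²); Taking the union: the regions partially overlap — summed areas 1494.57 mm² minus the doubly-counted overlap 150.15 mm² gives 1344.42 mm² — area = 1344.42 mm²; (rotated 35° about Z; rotation is an isometry so areas/perimeters/island counts are preserved). So its area = 1344.42 mm². Layer 35 is larger (1344.42 vs 1064.25 mm²).

layer 35 (z = 4.2 mm)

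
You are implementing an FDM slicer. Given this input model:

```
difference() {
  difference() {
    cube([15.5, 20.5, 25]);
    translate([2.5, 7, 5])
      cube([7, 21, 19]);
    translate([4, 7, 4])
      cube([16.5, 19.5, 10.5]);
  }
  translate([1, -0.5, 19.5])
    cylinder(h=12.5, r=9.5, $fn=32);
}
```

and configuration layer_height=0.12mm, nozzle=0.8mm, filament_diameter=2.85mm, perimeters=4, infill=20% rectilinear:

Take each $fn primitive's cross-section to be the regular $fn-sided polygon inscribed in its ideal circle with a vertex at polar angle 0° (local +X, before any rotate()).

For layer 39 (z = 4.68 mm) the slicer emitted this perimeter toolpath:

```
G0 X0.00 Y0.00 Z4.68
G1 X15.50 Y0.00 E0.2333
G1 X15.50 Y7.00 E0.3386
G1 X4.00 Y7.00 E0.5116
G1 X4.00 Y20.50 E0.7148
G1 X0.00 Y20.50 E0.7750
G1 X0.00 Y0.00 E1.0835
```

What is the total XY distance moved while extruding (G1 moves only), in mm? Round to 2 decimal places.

Sum the Euclidean lengths of each G1 segment: total = 72.00 mm.

72.00 mm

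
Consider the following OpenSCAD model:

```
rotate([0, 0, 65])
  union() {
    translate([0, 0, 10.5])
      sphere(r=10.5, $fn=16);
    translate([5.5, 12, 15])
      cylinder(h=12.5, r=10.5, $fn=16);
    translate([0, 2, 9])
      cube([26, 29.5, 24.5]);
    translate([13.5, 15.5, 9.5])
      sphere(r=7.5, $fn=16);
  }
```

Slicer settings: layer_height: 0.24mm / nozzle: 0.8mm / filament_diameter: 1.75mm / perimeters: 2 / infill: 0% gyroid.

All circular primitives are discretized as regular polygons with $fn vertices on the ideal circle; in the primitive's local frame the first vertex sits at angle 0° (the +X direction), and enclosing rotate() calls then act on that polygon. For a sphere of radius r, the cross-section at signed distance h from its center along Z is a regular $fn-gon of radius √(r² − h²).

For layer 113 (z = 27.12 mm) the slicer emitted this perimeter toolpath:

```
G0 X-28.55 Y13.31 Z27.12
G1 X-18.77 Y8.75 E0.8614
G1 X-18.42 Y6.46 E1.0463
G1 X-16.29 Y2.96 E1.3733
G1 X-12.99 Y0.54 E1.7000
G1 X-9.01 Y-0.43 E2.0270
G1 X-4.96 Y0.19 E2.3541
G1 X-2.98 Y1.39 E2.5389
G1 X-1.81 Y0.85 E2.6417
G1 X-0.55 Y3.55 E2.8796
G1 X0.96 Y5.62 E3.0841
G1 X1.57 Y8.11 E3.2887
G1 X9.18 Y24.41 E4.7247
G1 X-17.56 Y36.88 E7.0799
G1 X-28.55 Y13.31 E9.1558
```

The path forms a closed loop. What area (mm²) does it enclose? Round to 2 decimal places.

Apply the shoelace formula to the sequence of (X, Y) vertices; enclosed area = 828.67 mm².

828.67 mm²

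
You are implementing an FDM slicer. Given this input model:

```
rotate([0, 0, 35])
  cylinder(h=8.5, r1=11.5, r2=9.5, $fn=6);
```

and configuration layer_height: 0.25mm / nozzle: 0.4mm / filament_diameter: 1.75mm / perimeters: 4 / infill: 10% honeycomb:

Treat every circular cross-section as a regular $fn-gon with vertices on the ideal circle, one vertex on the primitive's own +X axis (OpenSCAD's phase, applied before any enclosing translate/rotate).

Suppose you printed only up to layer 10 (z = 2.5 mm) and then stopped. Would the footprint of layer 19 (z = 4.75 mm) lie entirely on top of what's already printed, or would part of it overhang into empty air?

Compare the two slices. At z = 2.5: the cone contributes a regular 6-gon of circumradius 10.912 (interpolated between r1=11.5 and r2=9.5 at t=0.294) (area = (6/2)·10.912²·sin(360°/6) = 309.34 mm²); (whole slice rotated 35° about Z — lengths, areas and connectivity unchanged). At z = 4.75: the cone: at t=0.559 of its height the radius interpolates to r₁+(r₂−r₁)t = 10.382, giving a regular 6-gon of that circumradius (area = (6/2)·10.382²·sin(360°/6) = 280.06 mm²); (whole slice rotated 35° about Z — lengths, areas and connectivity unchanged). Checking containment: the cross-section at z = 4.75 is a subset of the cross-section at z = 2.5.

entirely on top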